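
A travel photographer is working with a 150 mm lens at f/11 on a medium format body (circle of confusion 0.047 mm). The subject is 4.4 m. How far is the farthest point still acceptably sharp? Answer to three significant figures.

Hyperfocal distance H = f²/(N·c) + f = 150²/(11 × 0.047) + 150 = 22500/0.517 + 150 ≈ 43670.3 mm ≈ 43.67 m.
Far limit Df = s·(H − f)/(H − s) = 4400 × (43670.3 − 150) / (43670.3 − 4400) = 4400 × 43520.3 / 39270.3 ≈ 4876.2 mm ≈ 4.88 m.

4.88 m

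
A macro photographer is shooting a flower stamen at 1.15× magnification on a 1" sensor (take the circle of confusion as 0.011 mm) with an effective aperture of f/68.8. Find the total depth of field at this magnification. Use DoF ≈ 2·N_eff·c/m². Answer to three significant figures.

1.14 mm

At magnification m, DoF ≈ 2·N_eff·c/m² = 2 × 68.8 × 0.011 / 1.15² = 1.514 / 1.322 ≈ 1.14 mm.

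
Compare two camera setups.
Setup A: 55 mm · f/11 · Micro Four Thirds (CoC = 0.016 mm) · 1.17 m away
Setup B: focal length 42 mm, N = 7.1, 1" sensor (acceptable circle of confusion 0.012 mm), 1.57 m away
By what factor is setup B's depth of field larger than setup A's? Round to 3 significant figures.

1.53

Setup A: H = 55²/(11×0.016) + 55 ≈ 17242.5 mm; DoF = Df − Dn = 1251.17 − 1098.72 ≈ 152.45 mm.
Setup B: H = 42²/(7.1×0.012) + 42 ≈ 20746.2 mm; DoF = Df − Dn = 1695.10 − 1462.10 ≈ 233.00 mm.
Ratio = 233.00 / 152.45 ≈ 1.53.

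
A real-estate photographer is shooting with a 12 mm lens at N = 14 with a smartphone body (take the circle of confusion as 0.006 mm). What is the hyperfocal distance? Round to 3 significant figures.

Hyperfocal distance H = f²/(N·c) + f = 12²/(14 × 0.006) + 12 = 144/0.084 + 12 ≈ 1726.3 mm ≈ 1.73 m.

1.73 m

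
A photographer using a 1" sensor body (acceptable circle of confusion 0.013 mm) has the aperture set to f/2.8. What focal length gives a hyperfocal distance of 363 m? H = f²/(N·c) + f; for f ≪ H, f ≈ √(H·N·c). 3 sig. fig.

115 mm

From H = f²/(N·c) + f, with f ≪ H: f ≈ √(H·N·c) = √(363000 × 2.8 × 0.013) = √13213 ≈ 114.9 mm.
The +f correction barely moves this — solving exactly, f² + N·c·f − N·c·H = 0 ⇒ f = (−N·c + √((N·c)² + 4·N·c·H))/2 = (−0.0364 + √52853)/2 ≈ 114.93 mm, so f ≈ 115 mm.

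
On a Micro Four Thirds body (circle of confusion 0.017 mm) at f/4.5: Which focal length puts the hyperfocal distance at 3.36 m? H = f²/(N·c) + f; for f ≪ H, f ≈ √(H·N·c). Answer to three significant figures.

16.0 mm

From H = f²/(N·c) + f, with f ≪ H: f ≈ √(H·N·c) = √(3360 × 4.5 × 0.017) = √257.04 ≈ 16.03 mm.
The +f correction barely moves this — solving exactly, f² + N·c·f − N·c·H = 0 ⇒ f = (−N·c + √((N·c)² + 4·N·c·H))/2 = (−0.0765 + √1028.2)/2 ≈ 15.994 mm, so f ≈ 16.0 mm.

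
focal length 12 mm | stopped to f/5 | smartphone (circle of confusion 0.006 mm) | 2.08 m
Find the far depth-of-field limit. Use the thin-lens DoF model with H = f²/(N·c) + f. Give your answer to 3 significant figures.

Hyperfocal distance H = f²/(N·c) + f = 12²/(5 × 0.006) + 12 = 144/0.03 + 12 ≈ 4812.0 mm ≈ 4.812 m.
Far limit Df = s·(H − f)/(H − s) = 2080 × (4812.0 − 12) / (4812.0 − 2080) = 2080 × 4800.0 / 2732.0 ≈ 3654.5 mm ≈ 3.65 m.

3.65 m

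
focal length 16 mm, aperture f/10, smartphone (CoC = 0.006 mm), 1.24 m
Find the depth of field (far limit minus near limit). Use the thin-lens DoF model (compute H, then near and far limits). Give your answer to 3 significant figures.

0.775 m

Hyperfocal distance H = f²/(N·c) + f = 16²/(10 × 0.006) + 16 = 256/0.06 + 16 ≈ 4282.7 mm ≈ 4.283 m.
Near limit Dn = s·(H − f)/(H + s − 2f) = 1240 × (4282.7 − 16) / (4282.7 + 1240 − 2 × 16) = 1240 × 4266.7 / 5490.7 ≈ 963.57 mm.
Far limit Df = s·(H − f)/(H − s) = 1240 × (4282.7 − 16) / (4282.7 − 1240) = 1240 × 4266.7 / 3042.7 ≈ 1738.83 mm.
Depth of field = Df − Dn = 1738.83 − 963.57 ≈ 775.26 mm ≈ 0.775 m.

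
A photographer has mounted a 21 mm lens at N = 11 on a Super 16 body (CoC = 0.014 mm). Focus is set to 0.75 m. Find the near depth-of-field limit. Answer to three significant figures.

0.598 m

Hyperfocal distance H = f²/(N·c) + f = 21²/(11 × 0.014) + 21 = 441/0.154 + 21 ≈ 2884.6 mm ≈ 2.885 m.
Near limit Dn = s·(H − f)/(H + s − 2f) = 750 × (2884.6 − 21) / (2884.6 + 750 − 2 × 21) = 750 × 2863.6 / 3592.6 ≈ 597.81 mm ≈ 0.598 m.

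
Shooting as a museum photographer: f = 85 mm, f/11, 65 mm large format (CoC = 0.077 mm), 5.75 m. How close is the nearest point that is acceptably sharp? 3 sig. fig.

Hyperfocal distance H = f²/(N·c) + f = 85²/(11 × 0.077) + 85 = 7225/0.847 + 85 ≈ 8615.1 mm ≈ 8.615 m.
Near limit Dn = s·(H − f)/(H + s − 2f) = 5750 × (8615.1 − 85) / (8615.1 + 5750 − 2 × 85) = 5750 × 8530.1 / 14195.1 ≈ 3455.3 mm ≈ 3.46 m.

3.46 m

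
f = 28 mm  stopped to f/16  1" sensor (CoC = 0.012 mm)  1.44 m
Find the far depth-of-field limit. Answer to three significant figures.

2.20 m

Hyperfocal distance H = f²/(N·c) + f = 28²/(16 × 0.012) + 28 = 784/0.192 + 28 ≈ 4111.3 mm ≈ 4.111 m.
Far limit Df = s·(H − f)/(H − s) = 1440 × (4111.3 − 28) / (4111.3 − 1440) = 1440 × 4083.3 / 2671.3 ≈ 2201.1 mm ≈ 2.20 m.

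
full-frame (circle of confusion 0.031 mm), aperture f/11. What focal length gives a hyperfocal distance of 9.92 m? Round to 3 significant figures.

58.0 mm

From H = f²/(N·c) + f, with f ≪ H: f ≈ √(H·N·c) = √(9920 × 11 × 0.031) = √3382.7 ≈ 58.16 mm.
Exact: f² + N·c·f − N·c·H = 0 ⇒ f = (−N·c + √((N·c)² + 4·N·c·H))/2 = (−0.341 + √13531)/2 ≈ 57.991 mm ≈ 58.0 mm.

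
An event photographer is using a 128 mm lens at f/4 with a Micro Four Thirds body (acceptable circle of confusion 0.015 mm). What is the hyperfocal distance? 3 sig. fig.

Hyperfocal distance H = f²/(N·c) + f = 128²/(4 × 0.015) + 128 = 16384/0.06 + 128 ≈ 273194.7 mm ≈ 273 m.

273 m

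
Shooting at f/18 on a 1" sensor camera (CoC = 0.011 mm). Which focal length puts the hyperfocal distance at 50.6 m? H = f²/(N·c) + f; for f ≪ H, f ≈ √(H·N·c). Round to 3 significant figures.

From H = f²/(N·c) + f, with f ≪ H: f ≈ √(H·N·c) = √(50600 × 18 × 0.011) = √10019 ≈ 100.1 mm.
The +f correction barely moves this — solving exactly, f² + N·c·f − N·c·H = 0 ⇒ f = (−N·c + √((N·c)² + 4·N·c·H))/2 = (−0.198 + √40075)/2 ≈ 99.995 mm, so f ≈ 100 mm.

100 mm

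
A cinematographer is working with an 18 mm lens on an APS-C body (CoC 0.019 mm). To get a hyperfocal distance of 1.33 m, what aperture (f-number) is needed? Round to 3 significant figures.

Rearrange H = f²/(N·c) + f for N: N = f² / ((H − f)·c).
N = 18² / ((1330 − 18) × 0.019) = 324 / 24.93 ≈ 13.

f/13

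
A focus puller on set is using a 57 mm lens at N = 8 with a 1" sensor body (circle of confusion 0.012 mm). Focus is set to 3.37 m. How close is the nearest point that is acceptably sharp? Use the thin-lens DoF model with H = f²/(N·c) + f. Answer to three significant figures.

Hyperfocal distance H = f²/(N·c) + f = 57²/(8 × 0.012) + 57 = 3249/0.096 + 57 ≈ 33900.8 mm ≈ 33.90 m.
Near limit Dn = s·(H − f)/(H + s − 2f) = 3370 × (33900.8 − 57) / (33900.8 + 3370 − 2 × 57) = 3370 × 33843.8 / 37156.8 ≈ 3069.5 mm ≈ 3.07 m.

3.07 m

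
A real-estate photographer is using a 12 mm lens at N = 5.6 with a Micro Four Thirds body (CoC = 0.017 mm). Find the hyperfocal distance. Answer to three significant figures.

Hyperfocal distance H = f²/(N·c) + f = 12²/(5.6 × 0.017) + 12 = 144/0.0952 + 12 ≈ 1524.6 mm ≈ 1.52 m.

1.52 m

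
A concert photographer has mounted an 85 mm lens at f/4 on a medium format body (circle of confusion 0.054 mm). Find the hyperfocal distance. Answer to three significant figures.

Hyperfocal distance H = f²/(N·c) + f = 85²/(4 × 0.054) + 85 = 7225/0.216 + 85 ≈ 33534.1 mm ≈ 33.5 m.

33.5 m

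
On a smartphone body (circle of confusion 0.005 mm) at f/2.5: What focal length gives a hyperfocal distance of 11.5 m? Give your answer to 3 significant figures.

12.0 mm

From H = f²/(N·c) + f, with f ≪ H: f ≈ √(H·N·c) = √(11500 × 2.5 × 0.005) = √143.75 ≈ 11.99 mm.
The +f correction barely moves this — solving exactly, f² + N·c·f − N·c·H = 0 ⇒ f = (−N·c + √((N·c)² + 4·N·c·H))/2 = (−0.0125 + √575.00)/2 ≈ 11.983 mm, so f ≈ 12.0 mm.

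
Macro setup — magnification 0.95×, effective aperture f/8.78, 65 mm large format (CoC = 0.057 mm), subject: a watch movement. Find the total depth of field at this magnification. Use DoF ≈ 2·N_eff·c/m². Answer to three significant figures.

At magnification m, DoF ≈ 2·N_eff·c/m² = 2 × 8.78 × 0.057 / 0.95² = 1.001 / 0.9025 ≈ 1.11 mm.

1.11 mm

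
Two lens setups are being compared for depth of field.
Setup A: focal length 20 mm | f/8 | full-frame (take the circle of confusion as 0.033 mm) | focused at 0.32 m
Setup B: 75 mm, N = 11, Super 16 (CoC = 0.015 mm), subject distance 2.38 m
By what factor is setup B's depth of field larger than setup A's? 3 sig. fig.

Setup A: H = 20²/(8×0.033) + 20 ≈ 1535.2 mm; DoF = Df − Dn = 399.00 − 267.11 ≈ 131.89 mm.
Setup B: H = 75²/(11×0.015) + 75 ≈ 34165.9 mm; DoF = Df − Dn = 2552.59 − 2229.27 ≈ 323.32 mm.
Ratio = 323.32 / 131.89 ≈ 2.45.

2.45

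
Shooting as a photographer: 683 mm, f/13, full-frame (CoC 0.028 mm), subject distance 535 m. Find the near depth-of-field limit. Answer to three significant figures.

Hyperfocal distance H = f²/(N·c) + f = 683²/(13 × 0.028) + 683 = 466489/0.364 + 683 ≈ 1282246.2 mm ≈ 1282 m.
Near limit Dn = s·(H − f)/(H + s − 2f) = 535000 × (1282246.2 − 683) / (1282246.2 + 535000 − 2 × 683) = 535000 × 1281563.2 / 1815880.2 ≈ 377578 mm ≈ 378 m.

378 m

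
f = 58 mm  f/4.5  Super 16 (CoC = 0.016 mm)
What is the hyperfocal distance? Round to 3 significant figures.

46.8 m

Hyperfocal distance H = f²/(N·c) + f = 58²/(4.5 × 0.016) + 58 = 3364/0.072 + 58 ≈ 46780.2 mm ≈ 46.8 m.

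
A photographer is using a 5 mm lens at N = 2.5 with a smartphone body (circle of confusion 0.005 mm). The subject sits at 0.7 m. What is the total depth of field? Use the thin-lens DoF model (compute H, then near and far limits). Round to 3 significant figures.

0.553 m

Hyperfocal distance H = f²/(N·c) + f = 5²/(2.5 × 0.005) + 5 = 25/0.0125 + 5 ≈ 2005.0 mm ≈ 2.005 m.
Near limit Dn = s·(H − f)/(H + s − 2f) = 700 × (2005.0 − 5) / (2005.0 + 700 − 2 × 5) = 700 × 2000.0 / 2695.0 ≈ 519.48 mm.
Far limit Df = s·(H − f)/(H − s) = 700 × (2005.0 − 5) / (2005.0 − 700) = 700 × 2000.0 / 1305.0 ≈ 1072.80 mm.
Depth of field = Df − Dn = 1072.80 − 519.48 ≈ 553.32 mm ≈ 0.553 m.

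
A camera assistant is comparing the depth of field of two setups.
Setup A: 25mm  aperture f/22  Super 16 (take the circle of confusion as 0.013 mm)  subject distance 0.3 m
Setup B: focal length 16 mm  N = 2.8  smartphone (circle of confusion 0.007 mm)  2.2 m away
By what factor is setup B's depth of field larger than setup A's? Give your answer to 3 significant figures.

9.87

Setup A: H = 25²/(22×0.013) + 25 ≈ 2210.3 mm; DoF = Df − Dn = 343.187 − 266.468 ≈ 76.719 mm.
Setup B: H = 16²/(2.8×0.007) + 16 ≈ 13077.2 mm; DoF = Df − Dn = 2641.73 − 1884.83 ≈ 756.90 mm.
Ratio = 756.90 / 76.719 ≈ 9.87.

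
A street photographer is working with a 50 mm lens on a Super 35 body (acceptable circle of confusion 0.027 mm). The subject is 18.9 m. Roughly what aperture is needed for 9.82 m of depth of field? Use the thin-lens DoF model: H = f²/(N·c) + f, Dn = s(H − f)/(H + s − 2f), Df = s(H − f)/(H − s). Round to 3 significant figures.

Write h = H − f = f²/(N·c). The thin-lens limits are Dn = s·h/(h + (s−f)) and Df = s·h/(h − (s−f)), so DoF = Df − Dn = 2·s·(s−f)·h / (h² − (s−f)²).
That is a quadratic in h: DoF·h² − 2·s·(s−f)·h − DoF·(s−f)² = 0 ⇒ h = (s−f)·(s + √(s² + DoF²)) / DoF = 18850 × (18900 + √(18900² + 9820²)) / 9820 = 18850 × (18900 + 21298.9) / 9820 ≈ 77164 mm.
Then N = f²/(c·h) = 50² / (0.027 × 77164) = 2500 / 2083.4 ≈ 1.20.

f/1.20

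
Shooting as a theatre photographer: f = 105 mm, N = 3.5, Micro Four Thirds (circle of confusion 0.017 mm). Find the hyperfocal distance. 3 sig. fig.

Hyperfocal distance H = f²/(N·c) + f = 105²/(3.5 × 0.017) + 105 = 11025/0.0595 + 105 ≈ 185399.1 mm ≈ 185 m.

185 m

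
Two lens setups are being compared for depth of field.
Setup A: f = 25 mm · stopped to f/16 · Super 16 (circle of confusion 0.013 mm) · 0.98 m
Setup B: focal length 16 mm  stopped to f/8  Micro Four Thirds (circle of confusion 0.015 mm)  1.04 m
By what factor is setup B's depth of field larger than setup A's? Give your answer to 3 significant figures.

1.87

Setup A: H = 25²/(16×0.013) + 25 ≈ 3029.8 mm; DoF = Df − Dn = 1436.58 − 743.65 ≈ 692.93 mm.
Setup B: H = 16²/(8×0.015) + 16 ≈ 2149.3 mm; DoF = Df − Dn = 2000.0 − 702.7 ≈ 1297.3 mm.
Ratio = 1297.3 / 692.93 ≈ 1.87.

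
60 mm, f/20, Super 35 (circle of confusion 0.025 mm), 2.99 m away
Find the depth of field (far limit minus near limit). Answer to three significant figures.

Hyperfocal distance H = f²/(N·c) + f = 60²/(20 × 0.025) + 60 = 3600/0.5 + 60 ≈ 7260.0 mm ≈ 7.260 m.
Near limit Dn = s·(H − f)/(H + s − 2f) = 2990 × (7260.0 − 60) / (7260.0 + 2990 − 2 × 60) = 2990 × 7200.0 / 10130.0 ≈ 2125.2 mm.
Far limit Df = s·(H − f)/(H − s) = 2990 × (7260.0 − 60) / (7260.0 − 2990) = 2990 × 7200.0 / 4270.0 ≈ 5041.7 mm.
Depth of field = Df − Dn = 5041.7 − 2125.2 ≈ 2916.5 mm ≈ 2.92 m.

2.92 m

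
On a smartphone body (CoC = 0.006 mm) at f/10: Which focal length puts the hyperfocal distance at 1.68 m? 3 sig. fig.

From H = f²/(N·c) + f, with f ≪ H: f ≈ √(H·N·c) = √(1680 × 10 × 0.006) = √100.80 ≈ 10.04 mm.
The +f correction barely moves this — solving exactly, f² + N·c·f − N·c·H = 0 ⇒ f = (−N·c + √((N·c)² + 4·N·c·H))/2 = (−0.06 + √403.20)/2 ≈ 10.010 mm, so f ≈ 10.0 mm.

10.0 mm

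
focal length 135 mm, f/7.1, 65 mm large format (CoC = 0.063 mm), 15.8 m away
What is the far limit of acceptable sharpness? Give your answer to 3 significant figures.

Hyperfocal distance H = f²/(N·c) + f = 135²/(7.1 × 0.063) + 135 = 18225/0.4473 + 135 ≈ 40879.5 mm ≈ 40.88 m.
Far limit Df = s·(H − f)/(H − s) = 15800 × (40879.5 − 135) / (40879.5 − 15800) = 15800 × 40744.5 / 25079.5 ≈ 25669 mm ≈ 25.7 m.

25.7 m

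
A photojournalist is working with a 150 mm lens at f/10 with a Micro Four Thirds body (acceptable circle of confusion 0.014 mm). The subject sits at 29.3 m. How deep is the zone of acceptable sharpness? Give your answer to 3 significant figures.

Hyperfocal distance H = f²/(N·c) + f = 150²/(10 × 0.014) + 150 = 22500/0.14 + 150 ≈ 160864.3 mm ≈ 160.9 m.
Near limit Dn = s·(H − f)/(H + s − 2f) = 29300 × (160864.3 − 150) / (160864.3 + 29300 − 2 × 150) = 29300 × 160714.3 / 189864.3 ≈ 24802 mm.
Far limit Df = s·(H − f)/(H − s) = 29300 × (160864.3 − 150) / (160864.3 − 29300) = 29300 × 160714.3 / 131564.3 ≈ 35792 mm.
Depth of field = Df − Dn = 35792 − 24802 ≈ 10990 mm ≈ 11.0 m.

11.0 m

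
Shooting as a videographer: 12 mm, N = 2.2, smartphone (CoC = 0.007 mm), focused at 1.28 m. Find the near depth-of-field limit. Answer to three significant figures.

1.13 m

Hyperfocal distance H = f²/(N·c) + f = 12²/(2.2 × 0.007) + 12 = 144/0.0154 + 12 ≈ 9362.6 mm ≈ 9.363 m.
Near limit Dn = s·(H − f)/(H + s − 2f) = 1280 × (9362.6 − 12) / (9362.6 + 1280 − 2 × 12) = 1280 × 9350.6 / 10618.6 ≈ 1127.2 mm ≈ 1.13 m.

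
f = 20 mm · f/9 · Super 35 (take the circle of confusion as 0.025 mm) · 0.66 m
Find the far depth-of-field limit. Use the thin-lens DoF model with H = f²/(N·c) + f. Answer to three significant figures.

Hyperfocal distance H = f²/(N·c) + f = 20²/(9 × 0.025) + 20 = 400/0.225 + 20 ≈ 1797.8 mm ≈ 1.798 m.
Far limit Df = s·(H − f)/(H − s) = 660 × (1797.8 − 20) / (1797.8 − 660) = 660 × 1777.8 / 1137.8 ≈ 1031.2 mm ≈ 1.03 m.

1.03 m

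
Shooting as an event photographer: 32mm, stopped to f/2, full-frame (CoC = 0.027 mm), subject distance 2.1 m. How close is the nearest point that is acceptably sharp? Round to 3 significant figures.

Hyperfocal distance H = f²/(N·c) + f = 32²/(2 × 0.027) + 32 = 1024/0.054 + 32 ≈ 18995.0 mm ≈ 18.99 m.
Near limit Dn = s·(H − f)/(H + s − 2f) = 2100 × (18995.0 − 32) / (18995.0 + 2100 − 2 × 32) = 2100 × 18963.0 / 21031.0 ≈ 1893.5 mm ≈ 1.89 m.

1.89 m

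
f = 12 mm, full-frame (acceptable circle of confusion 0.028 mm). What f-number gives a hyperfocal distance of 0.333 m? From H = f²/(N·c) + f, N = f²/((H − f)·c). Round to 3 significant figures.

Rearrange H = f²/(N·c) + f for N: N = f² / ((H − f)·c).
N = 12² / ((333 − 12) × 0.028) = 144 / 8.988 ≈ 16.

f/16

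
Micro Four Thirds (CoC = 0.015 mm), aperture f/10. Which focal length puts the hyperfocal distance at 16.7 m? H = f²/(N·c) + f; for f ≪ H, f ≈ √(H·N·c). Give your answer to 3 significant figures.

50.0 mm

From H = f²/(N·c) + f, with f ≪ H: f ≈ √(H·N·c) = √(16700 × 10 × 0.015) = √2505.0 ≈ 50.05 mm.
Exact: f² + N·c·f − N·c·H = 0 ⇒ f = (−N·c + √((N·c)² + 4·N·c·H))/2 = (−0.15 + √10020)/2 ≈ 49.975 mm ≈ 50.0 mm.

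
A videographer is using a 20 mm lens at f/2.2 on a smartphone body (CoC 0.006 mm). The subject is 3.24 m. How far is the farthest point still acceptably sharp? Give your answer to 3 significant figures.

3.63 m

Hyperfocal distance H = f²/(N·c) + f = 20²/(2.2 × 0.006) + 20 = 400/0.0132 + 20 ≈ 30323.0 mm ≈ 30.32 m.
Far limit Df = s·(H − f)/(H − s) = 3240 × (30323.0 − 20) / (30323.0 − 3240) = 3240 × 30303.0 / 27083.0 ≈ 3625.2 mm ≈ 3.63 m.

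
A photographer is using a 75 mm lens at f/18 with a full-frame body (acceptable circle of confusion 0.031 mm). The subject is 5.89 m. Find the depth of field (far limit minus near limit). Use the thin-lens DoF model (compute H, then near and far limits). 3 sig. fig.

10.2 m

Hyperfocal distance H = f²/(N·c) + f = 75²/(18 × 0.031) + 75 = 5625/0.558 + 75 ≈ 10155.6 mm ≈ 10.16 m.
Near limit Dn = s·(H − f)/(H + s − 2f) = 5890 × (10155.6 − 75) / (10155.6 + 5890 − 2 × 75) = 5890 × 10080.6 / 15895.6 ≈ 3735 mm.
Far limit Df = s·(H − f)/(H − s) = 5890 × (10155.6 − 75) / (10155.6 − 5890) = 5890 × 10080.6 / 4265.6 ≈ 13919 mm.
Depth of field = Df − Dn = 13919 − 3735 ≈ 10184 mm ≈ 10.2 m.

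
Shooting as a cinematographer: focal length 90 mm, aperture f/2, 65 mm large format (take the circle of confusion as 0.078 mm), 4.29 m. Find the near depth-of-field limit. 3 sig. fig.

3.97 m

Hyperfocal distance H = f²/(N·c) + f = 90²/(2 × 0.078) + 90 = 8100/0.156 + 90 ≈ 52013.1 mm ≈ 52.01 m.
Near limit Dn = s·(H − f)/(H + s − 2f) = 4290 × (52013.1 − 90) / (52013.1 + 4290 − 2 × 90) = 4290 × 51923.1 / 56123.1 ≈ 3969.0 mm ≈ 3.97 m.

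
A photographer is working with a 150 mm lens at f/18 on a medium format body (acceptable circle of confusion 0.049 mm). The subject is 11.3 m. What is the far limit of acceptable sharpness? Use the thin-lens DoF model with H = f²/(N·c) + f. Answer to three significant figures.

20.1 m

Hyperfocal distance H = f²/(N·c) + f = 150²/(18 × 0.049) + 150 = 22500/0.882 + 150 ≈ 25660.2 mm ≈ 25.66 m.
Far limit Df = s·(H − f)/(H − s) = 11300 × (25660.2 − 150) / (25660.2 − 11300) = 11300 × 25510.2 / 14360.2 ≈ 20074 mm ≈ 20.1 m.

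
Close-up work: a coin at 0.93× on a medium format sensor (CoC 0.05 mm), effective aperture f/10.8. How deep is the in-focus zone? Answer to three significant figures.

1.25 mm

At magnification m, DoF ≈ 2·N_eff·c/m² = 2 × 10.8 × 0.05 / 0.93² = 1.08 / 0.8649 ≈ 1.25 mm.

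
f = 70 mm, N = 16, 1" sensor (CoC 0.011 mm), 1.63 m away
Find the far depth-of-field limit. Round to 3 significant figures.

1.73 m

Hyperfocal distance H = f²/(N·c) + f = 70²/(16 × 0.011) + 70 = 4900/0.176 + 70 ≈ 27910.9 mm ≈ 27.91 m.
Far limit Df = s·(H − f)/(H − s) = 1630 × (27910.9 − 70) / (27910.9 − 1630) = 1630 × 27840.9 / 26280.9 ≈ 1726.8 mm ≈ 1.73 m.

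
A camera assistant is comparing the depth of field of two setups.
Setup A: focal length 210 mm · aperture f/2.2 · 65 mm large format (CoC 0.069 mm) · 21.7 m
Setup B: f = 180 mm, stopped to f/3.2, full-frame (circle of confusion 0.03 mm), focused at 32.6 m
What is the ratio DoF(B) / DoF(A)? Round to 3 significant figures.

1.96

Setup A: H = 210²/(2.2×0.069) + 210 ≈ 290723.8 mm; DoF = Df − Dn = 23433.4 − 20205.4 ≈ 3228.0 mm.
Setup B: H = 180²/(3.2×0.03) + 180 ≈ 337680.0 mm; DoF = Df − Dn = 36064.3 − 29742.9 ≈ 6321.4 mm.
Ratio = 6321.4 / 3228.0 ≈ 1.96.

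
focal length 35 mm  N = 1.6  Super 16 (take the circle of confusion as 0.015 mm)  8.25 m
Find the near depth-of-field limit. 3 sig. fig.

7.11 m

Hyperfocal distance H = f²/(N·c) + f = 35²/(1.6 × 0.015) + 35 = 1225/0.024 + 35 ≈ 51076.7 mm ≈ 51.08 m.
Near limit Dn = s·(H − f)/(H + s − 2f) = 8250 × (51076.7 − 35) / (51076.7 + 8250 − 2 × 35) = 8250 × 51041.7 / 59256.7 ≈ 7106.3 mm ≈ 7.11 m.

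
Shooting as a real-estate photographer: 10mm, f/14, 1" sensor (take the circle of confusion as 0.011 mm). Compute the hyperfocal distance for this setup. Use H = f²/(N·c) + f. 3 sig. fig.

Hyperfocal distance H = f²/(N·c) + f = 10²/(14 × 0.011) + 10 = 100/0.154 + 10 ≈ 659.4 mm ≈ 0.659 m.

0.659 m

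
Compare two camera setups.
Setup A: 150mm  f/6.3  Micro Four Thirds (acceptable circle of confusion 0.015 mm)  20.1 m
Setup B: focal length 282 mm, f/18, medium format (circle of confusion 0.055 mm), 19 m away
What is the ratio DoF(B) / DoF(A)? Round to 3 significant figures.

2.76

Setup A: H = 150²/(6.3×0.015) + 150 ≈ 238245.2 mm; DoF = Df − Dn = 21938.2 − 18546.0 ≈ 3392.2 mm.
Setup B: H = 282²/(18×0.055) + 282 ≈ 80609.3 mm; DoF = Df − Dn = 24772.5 − 15409.3 ≈ 9363.2 mm.
Ratio = 9363.2 / 3392.2 ≈ 2.76.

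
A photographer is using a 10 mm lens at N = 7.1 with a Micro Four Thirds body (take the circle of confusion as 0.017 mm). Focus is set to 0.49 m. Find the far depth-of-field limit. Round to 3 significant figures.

1.16 m

Hyperfocal distance H = f²/(N·c) + f = 10²/(7.1 × 0.017) + 10 = 100/0.1207 + 10 ≈ 838.5 mm ≈ 0.839 m.
Far limit Df = s·(H − f)/(H − s) = 490 × (838.5 − 10) / (838.5 − 490) = 490 × 828.5 / 348.5 ≈ 1164.9 mm ≈ 1.16 m.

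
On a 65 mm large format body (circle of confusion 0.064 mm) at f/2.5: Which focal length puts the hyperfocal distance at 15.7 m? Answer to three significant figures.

From H = f²/(N·c) + f, with f ≪ H: f ≈ √(H·N·c) = √(15700 × 2.5 × 0.064) = √2512.0 ≈ 50.12 mm.
Exact: f² + N·c·f − N·c·H = 0 ⇒ f = (−N·c + √((N·c)² + 4·N·c·H))/2 = (−0.16 + √10048)/2 ≈ 50.040 mm ≈ 50.0 mm.

50.0 mm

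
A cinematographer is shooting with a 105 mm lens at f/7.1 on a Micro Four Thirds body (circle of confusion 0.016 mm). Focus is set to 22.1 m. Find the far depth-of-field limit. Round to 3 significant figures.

Hyperfocal distance H = f²/(N·c) + f = 105²/(7.1 × 0.016) + 105 = 11025/0.1136 + 105 ≈ 97156.1 mm ≈ 97.16 m.
Far limit Df = s·(H − f)/(H − s) = 22100 × (97156.1 − 105) / (97156.1 − 22100) = 22100 × 97051.1 / 75056.1 ≈ 28576 mm ≈ 28.6 m.

28.6 m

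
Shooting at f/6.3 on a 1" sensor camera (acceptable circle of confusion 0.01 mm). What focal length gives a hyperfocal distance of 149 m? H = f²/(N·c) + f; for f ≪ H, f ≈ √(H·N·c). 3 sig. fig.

96.9 mm

From H = f²/(N·c) + f, with f ≪ H: f ≈ √(H·N·c) = √(149000 × 6.3 × 0.01) = √9387.0 ≈ 96.89 mm.
The +f correction barely moves this — solving exactly, f² + N·c·f − N·c·H = 0 ⇒ f = (−N·c + √((N·c)² + 4·N·c·H))/2 = (−0.063 + √37548)/2 ≈ 96.855 mm, so f ≈ 96.9 mm.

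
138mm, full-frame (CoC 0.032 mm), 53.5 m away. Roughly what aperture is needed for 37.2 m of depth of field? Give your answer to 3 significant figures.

Write h = H − f = f²/(N·c). The thin-lens limits are Dn = s·h/(h + (s−f)) and Df = s·h/(h − (s−f)), so DoF = Df − Dn = 2·s·(s−f)·h / (h² − (s−f)²).
That is a quadratic in h: DoF·h² − 2·s·(s−f)·h − DoF·(s−f)² = 0 ⇒ h = (s−f)·(s + √(s² + DoF²)) / DoF = 53362 × (53500 + √(53500² + 37200²)) / 37200 = 53362 × (53500 + 65162.0) / 37200 ≈ 170216 mm.
Then N = f²/(c·h) = 138² / (0.032 × 170216) = 19044 / 5446.9 ≈ 3.50.

f/3.50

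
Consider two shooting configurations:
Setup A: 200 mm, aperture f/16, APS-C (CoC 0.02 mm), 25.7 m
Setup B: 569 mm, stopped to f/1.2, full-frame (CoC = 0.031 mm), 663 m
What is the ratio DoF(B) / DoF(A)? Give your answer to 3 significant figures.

Setup A: H = 200²/(16×0.02) + 200 ≈ 125200.0 mm; DoF = Df − Dn = 32286 − 21346 ≈ 10940 mm.
Setup B: H = 569²/(1.2×0.031) + 569 ≈ 8703821.7 mm; DoF = Df − Dn = 717620 − 616106 ≈ 101514 mm.
Ratio = 101514 / 10940 ≈ 9.28.

9.28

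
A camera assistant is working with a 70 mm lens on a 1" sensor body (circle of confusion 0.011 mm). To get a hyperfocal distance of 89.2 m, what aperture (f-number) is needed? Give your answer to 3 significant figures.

f/5

Rearrange H = f²/(N·c) + f for N: N = f² / ((H − f)·c).
N = 70² / ((89200 − 70) × 0.011) = 4900 / 980.4 ≈ 5.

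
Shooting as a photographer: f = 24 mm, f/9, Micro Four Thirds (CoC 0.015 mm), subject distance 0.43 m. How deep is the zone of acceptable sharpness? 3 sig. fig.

Hyperfocal distance H = f²/(N·c) + f = 24²/(9 × 0.015) + 24 = 576/0.135 + 24 ≈ 4290.7 mm ≈ 4.291 m.
Near limit Dn = s·(H − f)/(H + s − 2f) = 430 × (4290.7 − 24) / (4290.7 + 430 − 2 × 24) = 430 × 4266.7 / 4672.7 ≈ 392.638 mm.
Far limit Df = s·(H − f)/(H − s) = 430 × (4290.7 − 24) / (4290.7 − 430) = 430 × 4266.7 / 3860.7 ≈ 475.220 mm.
Depth of field = Df − Dn = 475.220 − 392.638 ≈ 82.582 mm.

82.6 mm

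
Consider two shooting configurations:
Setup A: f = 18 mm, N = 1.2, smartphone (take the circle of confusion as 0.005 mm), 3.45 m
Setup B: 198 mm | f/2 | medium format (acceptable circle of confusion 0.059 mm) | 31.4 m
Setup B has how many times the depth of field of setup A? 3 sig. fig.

Setup A: H = 18²/(1.2×0.005) + 18 ≈ 54018.0 mm; DoF = Df − Dn = 3684.15 − 3243.84 ≈ 440.31 mm.
Setup B: H = 198²/(2×0.059) + 198 ≈ 332435.3 mm; DoF = Df − Dn = 34654.6 − 28704.2 ≈ 5950.4 mm.
Ratio = 5950.4 / 440.31 ≈ 13.5.

13.5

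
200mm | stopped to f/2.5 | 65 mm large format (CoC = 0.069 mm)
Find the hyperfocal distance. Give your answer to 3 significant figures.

Hyperfocal distance H = f²/(N·c) + f = 200²/(2.5 × 0.069) + 200 = 40000/0.1725 + 200 ≈ 232084.1 mm ≈ 232 m.

232 m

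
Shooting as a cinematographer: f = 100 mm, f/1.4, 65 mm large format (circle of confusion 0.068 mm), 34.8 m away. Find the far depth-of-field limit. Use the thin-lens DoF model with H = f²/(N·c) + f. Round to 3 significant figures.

52.0 m

Hyperfocal distance H = f²/(N·c) + f = 100²/(1.4 × 0.068) + 100 = 10000/0.0952 + 100 ≈ 105142.0 mm ≈ 105.1 m.
Far limit Df = s·(H − f)/(H − s) = 34800 × (105142.0 − 100) / (105142.0 − 34800) = 34800 × 105042.0 / 70342.0 ≈ 51967 mm ≈ 52.0 m.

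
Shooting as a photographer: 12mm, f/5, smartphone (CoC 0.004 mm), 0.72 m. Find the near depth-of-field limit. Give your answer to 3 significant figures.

0.656 m

Hyperfocal distance H = f²/(N·c) + f = 12²/(5 × 0.004) + 12 = 144/0.02 + 12 ≈ 7212.0 mm ≈ 7.212 m.
Near limit Dn = s·(H − f)/(H + s − 2f) = 720 × (7212.0 − 12) / (7212.0 + 720 − 2 × 12) = 720 × 7200.0 / 7908.0 ≈ 655.54 mm ≈ 0.656 m.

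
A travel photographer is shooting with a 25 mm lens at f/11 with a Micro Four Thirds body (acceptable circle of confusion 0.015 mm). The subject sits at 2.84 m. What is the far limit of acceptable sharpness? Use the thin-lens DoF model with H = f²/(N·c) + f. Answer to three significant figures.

Hyperfocal distance H = f²/(N·c) + f = 25²/(11 × 0.015) + 25 = 625/0.165 + 25 ≈ 3812.9 mm ≈ 3.813 m.
Far limit Df = s·(H − f)/(H − s) = 2840 × (3812.9 − 25) / (3812.9 − 2840) = 2840 × 3787.9 / 972.9 ≈ 11057 mm ≈ 11.1 m.

11.1 m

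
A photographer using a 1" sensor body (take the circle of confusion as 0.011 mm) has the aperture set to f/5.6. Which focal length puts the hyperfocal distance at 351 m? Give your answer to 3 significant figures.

147 mm

From H = f²/(N·c) + f, with f ≪ H: f ≈ √(H·N·c) = √(351000 × 5.6 × 0.011) = √21622 ≈ 147.0 mm.
The +f correction barely moves this — solving exactly, f² + N·c·f − N·c·H = 0 ⇒ f = (−N·c + √((N·c)² + 4·N·c·H))/2 = (−0.0616 + √86486)/2 ≈ 147.01 mm, so f ≈ 147 mm.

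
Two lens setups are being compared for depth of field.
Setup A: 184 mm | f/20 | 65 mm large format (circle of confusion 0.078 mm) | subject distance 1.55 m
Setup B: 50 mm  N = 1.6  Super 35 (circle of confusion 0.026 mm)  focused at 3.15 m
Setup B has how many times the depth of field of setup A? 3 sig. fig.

1.66

Setup A: H = 184²/(20×0.078) + 184 ≈ 21886.6 mm; DoF = Df − Dn = 1654.11 − 1458.22 ≈ 195.89 mm.
Setup B: H = 50²/(1.6×0.026) + 50 ≈ 60146.2 mm; DoF = Df − Dn = 3321.33 − 2995.48 ≈ 325.85 mm.
Ratio = 325.85 / 195.89 ≈ 1.66.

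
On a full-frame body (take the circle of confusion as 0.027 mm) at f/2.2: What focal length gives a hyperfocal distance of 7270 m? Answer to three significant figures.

657 mm

From H = f²/(N·c) + f, with f ≪ H: f ≈ √(H·N·c) = √(7270000 × 2.2 × 0.027) = √431838 ≈ 657.1 mm.
The +f correction barely moves this — solving exactly, f² + N·c·f − N·c·H = 0 ⇒ f = (−N·c + √((N·c)² + 4·N·c·H))/2 = (−0.0594 + √1727352)/2 ≈ 657.11 mm, so f ≈ 657 mm.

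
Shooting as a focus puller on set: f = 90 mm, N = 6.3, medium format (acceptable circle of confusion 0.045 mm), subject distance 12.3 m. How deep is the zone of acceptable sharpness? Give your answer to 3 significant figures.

12.9 m

Hyperfocal distance H = f²/(N·c) + f = 90²/(6.3 × 0.045) + 90 = 8100/0.2835 + 90 ≈ 28661.4 mm ≈ 28.66 m.
Near limit Dn = s·(H − f)/(H + s − 2f) = 12300 × (28661.4 − 90) / (28661.4 + 12300 − 2 × 90) = 12300 × 28571.4 / 40781.4 ≈ 8617 mm.
Far limit Df = s·(H − f)/(H − s) = 12300 × (28661.4 − 90) / (28661.4 − 12300) = 12300 × 28571.4 / 16361.4 ≈ 21479 mm.
Depth of field = Df − Dn = 21479 − 8617 ≈ 12862 mm ≈ 12.9 m.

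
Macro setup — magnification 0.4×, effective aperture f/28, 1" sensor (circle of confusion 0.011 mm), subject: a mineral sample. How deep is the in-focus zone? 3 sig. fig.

At magnification m, DoF ≈ 2·N_eff·c/m² = 2 × 28 × 0.011 / 0.4² = 0.616 / 0.16 ≈ 3.85 mm.

3.85 mm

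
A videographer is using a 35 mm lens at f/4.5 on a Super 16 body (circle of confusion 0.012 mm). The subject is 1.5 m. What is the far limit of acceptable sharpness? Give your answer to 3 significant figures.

1.60 m

Hyperfocal distance H = f²/(N·c) + f = 35²/(4.5 × 0.012) + 35 = 1225/0.054 + 35 ≈ 22720.2 mm ≈ 22.72 m.
Far limit Df = s·(H − f)/(H − s) = 1500 × (22720.2 − 35) / (22720.2 − 1500) = 1500 × 22685.2 / 21220.2 ≈ 1603.6 mm ≈ 1.60 m.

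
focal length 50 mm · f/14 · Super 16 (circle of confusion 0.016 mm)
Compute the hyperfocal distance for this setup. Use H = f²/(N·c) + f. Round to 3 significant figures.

Hyperfocal distance H = f²/(N·c) + f = 50²/(14 × 0.016) + 50 = 2500/0.224 + 50 ≈ 11210.7 mm ≈ 11.2 m.

11.2 m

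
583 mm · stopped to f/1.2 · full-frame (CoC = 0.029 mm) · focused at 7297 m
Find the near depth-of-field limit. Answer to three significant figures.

Hyperfocal distance H = f²/(N·c) + f = 583²/(1.2 × 0.029) + 583 = 339889/0.0348 + 583 ≈ 9767508.3 mm ≈ 9768 m.
Near limit Dn = s·(H − f)/(H + s − 2f) = 7297000 × (9767508.3 − 583) / (9767508.3 + 7297000 − 2 × 583) = 7297000 × 9766925.3 / 17063342.3 ≈ 4176746 mm ≈ 4180 m.

4180 m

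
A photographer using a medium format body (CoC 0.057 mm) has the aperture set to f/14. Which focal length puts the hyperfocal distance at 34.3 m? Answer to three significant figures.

From H = f²/(N·c) + f, with f ≪ H: f ≈ √(H·N·c) = √(34300 × 14 × 0.057) = √27371 ≈ 165.4 mm.
The +f correction barely moves this — solving exactly, f² + N·c·f − N·c·H = 0 ⇒ f = (−N·c + √((N·c)² + 4·N·c·H))/2 = (−0.798 + √109486)/2 ≈ 165.04 mm, so f ≈ 165 mm.

165 mm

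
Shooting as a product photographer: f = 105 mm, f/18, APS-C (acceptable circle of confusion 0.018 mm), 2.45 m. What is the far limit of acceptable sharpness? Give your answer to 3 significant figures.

2.63 m

Hyperfocal distance H = f²/(N·c) + f = 105²/(18 × 0.018) + 105 = 11025/0.324 + 105 ≈ 34132.8 mm ≈ 34.13 m.
Far limit Df = s·(H − f)/(H − s) = 2450 × (34132.8 − 105) / (34132.8 − 2450) = 2450 × 34027.8 / 31682.8 ≈ 2631.3 mm ≈ 2.63 m.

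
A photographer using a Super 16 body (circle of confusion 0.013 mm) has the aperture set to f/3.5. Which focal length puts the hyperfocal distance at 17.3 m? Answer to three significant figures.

From H = f²/(N·c) + f, with f ≪ H: f ≈ √(H·N·c) = √(17300 × 3.5 × 0.013) = √787.15 ≈ 28.06 mm.
Exact: f² + N·c·f − N·c·H = 0 ⇒ f = (−N·c + √((N·c)² + 4·N·c·H))/2 = (−0.0455 + √3148.6)/2 ≈ 28.033 mm ≈ 28.0 mm.

28.0 mm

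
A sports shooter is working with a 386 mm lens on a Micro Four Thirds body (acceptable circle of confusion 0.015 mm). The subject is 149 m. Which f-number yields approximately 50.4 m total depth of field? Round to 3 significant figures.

Write h = H − f = f²/(N·c). The thin-lens limits are Dn = s·h/(h + (s−f)) and Df = s·h/(h − (s−f)), so DoF = Df − Dn = 2·s·(s−f)·h / (h² − (s−f)²).
That is a quadratic in h: DoF·h² − 2·s·(s−f)·h − DoF·(s−f)² = 0 ⇒ h = (s−f)·(s + √(s² + DoF²)) / DoF = 148614 × (149000 + √(149000² + 50400²)) / 50400 = 148614 × (149000 + 157293) / 50400 ≈ 903164 mm.
Then N = f²/(c·h) = 386² / (0.015 × 903164) = 148996 / 13547 ≈ 11.

f/11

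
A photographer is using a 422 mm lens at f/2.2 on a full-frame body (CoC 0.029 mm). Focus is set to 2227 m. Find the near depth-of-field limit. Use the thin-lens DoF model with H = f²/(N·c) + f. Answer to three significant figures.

Hyperfocal distance H = f²/(N·c) + f = 422²/(2.2 × 0.029) + 422 = 178084/0.0638 + 422 ≈ 2791707.3 mm ≈ 2792 m.
Near limit Dn = s·(H − f)/(H + s − 2f) = 2227000 × (2791707.3 − 422) / (2791707.3 + 2227000 − 2 × 422) = 2227000 × 2791285.3 / 5017863.3 ≈ 1238813 mm ≈ 1240 m.

1240 m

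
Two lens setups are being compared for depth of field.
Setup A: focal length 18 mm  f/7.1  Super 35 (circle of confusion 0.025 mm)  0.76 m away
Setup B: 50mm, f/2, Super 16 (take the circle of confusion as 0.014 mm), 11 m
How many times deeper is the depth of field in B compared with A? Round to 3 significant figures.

Setup A: H = 18²/(7.1×0.025) + 18 ≈ 1843.4 mm; DoF = Df − Dn = 1280.53 − 540.35 ≈ 740.18 mm.
Setup B: H = 50²/(2×0.014) + 50 ≈ 89335.7 mm; DoF = Df − Dn = 12537.6 − 9798.3 ≈ 2739.3 mm.
Ratio = 2739.3 / 740.18 ≈ 3.70.

3.70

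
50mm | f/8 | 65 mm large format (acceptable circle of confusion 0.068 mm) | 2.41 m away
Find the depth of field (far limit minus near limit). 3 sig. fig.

Hyperfocal distance H = f²/(N·c) + f = 50²/(8 × 0.068) + 50 = 2500/0.544 + 50 ≈ 4645.6 mm ≈ 4.646 m.
Near limit Dn = s·(H − f)/(H + s − 2f) = 2410 × (4645.6 − 50) / (4645.6 + 2410 − 2 × 50) = 2410 × 4595.6 / 6955.6 ≈ 1592.3 mm.
Far limit Df = s·(H − f)/(H − s) = 2410 × (4645.6 − 50) / (4645.6 − 2410) = 2410 × 4595.6 / 2235.6 ≈ 4954.1 mm.
Depth of field = Df − Dn = 4954.1 − 1592.3 ≈ 3361.8 mm ≈ 3.36 m.

3.36 m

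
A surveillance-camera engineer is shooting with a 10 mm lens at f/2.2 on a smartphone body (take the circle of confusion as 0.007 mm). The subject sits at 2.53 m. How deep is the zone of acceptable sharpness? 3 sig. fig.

2.31 m

Hyperfocal distance H = f²/(N·c) + f = 10²/(2.2 × 0.007) + 10 = 100/0.0154 + 10 ≈ 6503.5 mm ≈ 6.504 m.
Near limit Dn = s·(H − f)/(H + s − 2f) = 2530 × (6503.5 − 10) / (6503.5 + 2530 − 2 × 10) = 2530 × 6493.5 / 9013.5 ≈ 1822.7 mm.
Far limit Df = s·(H − f)/(H − s) = 2530 × (6503.5 − 10) / (6503.5 − 2530) = 2530 × 6493.5 / 3973.5 ≈ 4134.5 mm.
Depth of field = Df − Dn = 4134.5 − 1822.7 ≈ 2311.8 mm ≈ 2.31 m.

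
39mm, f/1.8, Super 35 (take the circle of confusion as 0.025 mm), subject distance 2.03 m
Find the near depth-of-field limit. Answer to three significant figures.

Hyperfocal distance H = f²/(N·c) + f = 39²/(1.8 × 0.025) + 39 = 1521/0.045 + 39 ≈ 33839.0 mm ≈ 33.84 m.
Near limit Dn = s·(H − f)/(H + s − 2f) = 2030 × (33839.0 − 39) / (33839.0 + 2030 − 2 × 39) = 2030 × 33800.0 / 35791.0 ≈ 1917.1 mm ≈ 1.92 m.

1.92 m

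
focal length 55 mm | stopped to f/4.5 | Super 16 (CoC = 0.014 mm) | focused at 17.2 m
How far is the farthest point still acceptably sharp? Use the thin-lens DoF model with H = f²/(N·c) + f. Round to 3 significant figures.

26.8 m

Hyperfocal distance H = f²/(N·c) + f = 55²/(4.5 × 0.014) + 55 = 3025/0.063 + 55 ≈ 48070.9 mm ≈ 48.07 m.
Far limit Df = s·(H − f)/(H − s) = 17200 × (48070.9 − 55) / (48070.9 − 17200) = 17200 × 48015.9 / 30870.9 ≈ 26752 mm ≈ 26.8 m.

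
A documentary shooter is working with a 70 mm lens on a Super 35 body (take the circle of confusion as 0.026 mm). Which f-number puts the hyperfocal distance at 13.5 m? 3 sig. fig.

f/14

Rearrange H = f²/(N·c) + f for N: N = f² / ((H − f)·c).
N = 70² / ((13500 − 70) × 0.026) = 4900 / 349.2 ≈ 14.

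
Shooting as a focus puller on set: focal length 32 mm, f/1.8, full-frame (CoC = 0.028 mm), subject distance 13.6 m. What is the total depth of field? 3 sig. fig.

32.8 m

Hyperfocal distance H = f²/(N·c) + f = 32²/(1.8 × 0.028) + 32 = 1024/0.0504 + 32 ≈ 20349.5 mm ≈ 20.35 m.
Near limit Dn = s·(H − f)/(H + s − 2f) = 13600 × (20349.5 − 32) / (20349.5 + 13600 − 2 × 32) = 13600 × 20317.5 / 33885.5 ≈ 8154 mm.
Far limit Df = s·(H − f)/(H − s) = 13600 × (20349.5 − 32) / (20349.5 − 13600) = 13600 × 20317.5 / 6749.5 ≈ 40939 mm.
Depth of field = Df − Dn = 40939 − 8154 ≈ 32785 mm ≈ 32.8 m.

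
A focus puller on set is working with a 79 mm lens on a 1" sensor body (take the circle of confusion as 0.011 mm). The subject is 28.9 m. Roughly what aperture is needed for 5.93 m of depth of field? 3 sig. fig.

f/2.00

Write h = H − f = f²/(N·c). The thin-lens limits are Dn = s·h/(h + (s−f)) and Df = s·h/(h − (s−f)), so DoF = Df − Dn = 2·s·(s−f)·h / (h² − (s−f)²).
That is a quadratic in h: DoF·h² − 2·s·(s−f)·h − DoF·(s−f)² = 0 ⇒ h = (s−f)·(s + √(s² + DoF²)) / DoF = 28821 × (28900 + √(28900² + 5930²)) / 5930 = 28821 × (28900 + 29502.1) / 5930 ≈ 283846 mm.
Then N = f²/(c·h) = 79² / (0.011 × 283846) = 6241 / 3122.3 ≈ 2.00.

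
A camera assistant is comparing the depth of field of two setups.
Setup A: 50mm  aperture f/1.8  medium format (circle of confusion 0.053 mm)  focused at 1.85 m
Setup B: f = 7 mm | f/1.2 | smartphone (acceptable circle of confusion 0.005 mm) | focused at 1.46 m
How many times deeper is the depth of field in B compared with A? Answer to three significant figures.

2.10

Setup A: H = 50²/(1.8×0.053) + 50 ≈ 26255.5 mm; DoF = Df − Dn = 1986.44 − 1731.09 ≈ 255.35 mm.
Setup B: H = 7²/(1.2×0.005) + 7 ≈ 8173.7 mm; DoF = Df − Dn = 1775.98 − 1239.47 ≈ 536.51 mm.
Ratio = 536.51 / 255.35 ≈ 2.10.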